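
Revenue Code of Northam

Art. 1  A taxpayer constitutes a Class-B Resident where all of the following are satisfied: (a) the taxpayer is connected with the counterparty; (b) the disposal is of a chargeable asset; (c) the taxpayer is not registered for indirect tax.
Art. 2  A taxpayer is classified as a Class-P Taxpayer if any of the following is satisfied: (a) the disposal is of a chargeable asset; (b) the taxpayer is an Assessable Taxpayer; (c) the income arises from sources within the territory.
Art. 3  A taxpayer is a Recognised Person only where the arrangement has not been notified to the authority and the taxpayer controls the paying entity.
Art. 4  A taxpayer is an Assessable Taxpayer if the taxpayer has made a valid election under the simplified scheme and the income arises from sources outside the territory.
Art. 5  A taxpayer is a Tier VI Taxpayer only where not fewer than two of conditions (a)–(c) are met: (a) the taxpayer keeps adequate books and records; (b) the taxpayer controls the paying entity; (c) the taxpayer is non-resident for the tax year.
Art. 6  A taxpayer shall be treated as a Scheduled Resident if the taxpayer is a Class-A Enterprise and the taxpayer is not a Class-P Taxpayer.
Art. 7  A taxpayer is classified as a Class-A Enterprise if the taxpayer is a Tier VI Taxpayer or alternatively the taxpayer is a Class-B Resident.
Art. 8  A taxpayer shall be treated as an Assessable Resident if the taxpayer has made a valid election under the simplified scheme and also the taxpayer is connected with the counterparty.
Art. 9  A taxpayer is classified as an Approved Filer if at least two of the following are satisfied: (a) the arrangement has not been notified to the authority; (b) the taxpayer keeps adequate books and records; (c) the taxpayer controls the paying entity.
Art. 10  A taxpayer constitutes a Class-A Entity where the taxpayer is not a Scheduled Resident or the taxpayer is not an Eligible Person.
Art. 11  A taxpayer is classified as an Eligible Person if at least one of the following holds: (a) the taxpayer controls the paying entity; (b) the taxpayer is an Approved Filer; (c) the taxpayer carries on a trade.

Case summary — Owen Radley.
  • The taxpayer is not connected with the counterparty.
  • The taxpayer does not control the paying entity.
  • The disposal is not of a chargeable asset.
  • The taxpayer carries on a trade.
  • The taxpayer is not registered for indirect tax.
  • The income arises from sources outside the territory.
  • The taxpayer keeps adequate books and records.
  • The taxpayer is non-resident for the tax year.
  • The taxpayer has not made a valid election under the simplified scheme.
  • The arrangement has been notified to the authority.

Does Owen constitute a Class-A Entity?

No

article 5 — Tier VI Taxpayer: the taxpayer keeps adequate books and records? yes; the taxpayer controls the paying entity? no; the taxpayer is non-resident for the tax year? yes — 2 of 3 hold (need ≥2) → satisfied.
article 1 — Class-B Resident: [the taxpayer is connected with the counterparty? no] AND [the disposal is of a chargeable asset? no] AND [the taxpayer is not registered for indirect tax? yes] → not satisfied.
article 7 — Class-A Enterprise: [Tier VI Taxpayer (article 5)? yes] OR [Class-B Resident (article 1)? no] → satisfied.
article 4 — Assessable Taxpayer: [the taxpayer has made a valid election under the simplified scheme? no] AND [the income arises from sources outside the territory? yes] → not satisfied.
article 2 — Class-P Taxpayer: [the disposal is of a chargeable asset? no] OR [Assessable Taxpayer (article 4)? no] OR [the income arises from sources within the territory? no] → not satisfied.
article 6 — Scheduled Resident: [Class-A Enterprise (article 7)? yes] AND [not a Class-P Taxpayer (article 2)? yes] → satisfied.
article 9 — Approved Filer: the arrangement has not been notified to the authority? no; the taxpayer keeps adequate books and records? yes; the taxpayer controls the paying entity? no — 1 of 3 hold (need ≥2) → not satisfied.
article 11 — Eligible Person: [the taxpayer controls the paying entity? no] OR [Approved Filer (article 9)? no] OR [the taxpayer carries on a trade? yes] → satisfied.
article 10 — Class-A Entity: [not a Scheduled Resident (article 6)? no] OR [not an Eligible Person (article 11)? no] → not satisfied.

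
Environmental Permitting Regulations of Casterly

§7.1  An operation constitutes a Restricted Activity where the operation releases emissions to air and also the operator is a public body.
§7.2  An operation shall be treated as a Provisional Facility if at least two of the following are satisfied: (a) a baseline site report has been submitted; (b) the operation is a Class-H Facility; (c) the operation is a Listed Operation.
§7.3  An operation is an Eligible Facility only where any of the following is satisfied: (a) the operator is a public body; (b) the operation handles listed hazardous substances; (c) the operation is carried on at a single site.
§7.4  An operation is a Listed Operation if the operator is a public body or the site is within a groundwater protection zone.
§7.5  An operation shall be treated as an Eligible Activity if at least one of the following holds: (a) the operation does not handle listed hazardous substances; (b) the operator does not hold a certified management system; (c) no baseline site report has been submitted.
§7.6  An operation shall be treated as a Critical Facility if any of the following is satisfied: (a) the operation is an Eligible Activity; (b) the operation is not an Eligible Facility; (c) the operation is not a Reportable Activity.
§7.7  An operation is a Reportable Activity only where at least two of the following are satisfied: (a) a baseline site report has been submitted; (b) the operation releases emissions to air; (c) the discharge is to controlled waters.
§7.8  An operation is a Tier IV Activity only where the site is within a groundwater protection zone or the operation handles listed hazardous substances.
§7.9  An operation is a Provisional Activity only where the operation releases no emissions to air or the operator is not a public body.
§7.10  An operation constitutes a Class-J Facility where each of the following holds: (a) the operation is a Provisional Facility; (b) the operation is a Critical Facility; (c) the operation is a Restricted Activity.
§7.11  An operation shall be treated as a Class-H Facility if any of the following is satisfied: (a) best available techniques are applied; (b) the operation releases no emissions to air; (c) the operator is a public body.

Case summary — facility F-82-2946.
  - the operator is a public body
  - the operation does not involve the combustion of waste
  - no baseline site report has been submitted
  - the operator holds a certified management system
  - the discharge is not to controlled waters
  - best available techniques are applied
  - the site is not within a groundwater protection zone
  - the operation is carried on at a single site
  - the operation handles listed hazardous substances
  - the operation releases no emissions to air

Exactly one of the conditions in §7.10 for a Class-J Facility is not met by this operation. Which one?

Under §7.11: best available techniques are applied? yes; or the operation releases no emissions to air? yes; or the operator is a public body? yes. So the operation is a Class-H Facility.
Under §7.4: the operator is a public body? yes; or the site is within a groundwater protection zone? no. So the operation is a Listed Operation.
Under §7.2: a baseline site report has been submitted? no; Class-H Facility (§7.11)? yes; Listed Operation (§7.4)? yes — 2 of 3 hold (need ≥2) → satisfied.
Under §7.5: the operation does not handle listed hazardous substances? no; or the operator does not hold a certified management system? no; or no baseline site report has been submitted? yes. So the operation is an Eligible Activity.
Under §7.3: the operator is a public body? yes; or the operation handles listed hazardous substances? yes; or the operation is carried on at a single site? yes. So the operation is an Eligible Facility.
Under §7.7: a baseline site report has been submitted? no; the operation releases emissions to air? no; the discharge is to controlled waters? no — 0 of 3 hold (need ≥2) → not satisfied.
Under §7.6: Eligible Activity (§7.5)? yes; or not an Eligible Facility (§7.3)? no; or not a Reportable Activity (§7.7)? yes. So the operation is a Critical Facility.
Under §7.1: the operation releases emissions to air? no; and the operator is a public body? yes. So the operation is not a Restricted Activity.
Under §7.10: Provisional Facility (§7.2)? yes; and Critical Facility (§7.6)? yes; and Restricted Activity (§7.1)? no. So the operation is not a Class-J Facility.

Restricted Activity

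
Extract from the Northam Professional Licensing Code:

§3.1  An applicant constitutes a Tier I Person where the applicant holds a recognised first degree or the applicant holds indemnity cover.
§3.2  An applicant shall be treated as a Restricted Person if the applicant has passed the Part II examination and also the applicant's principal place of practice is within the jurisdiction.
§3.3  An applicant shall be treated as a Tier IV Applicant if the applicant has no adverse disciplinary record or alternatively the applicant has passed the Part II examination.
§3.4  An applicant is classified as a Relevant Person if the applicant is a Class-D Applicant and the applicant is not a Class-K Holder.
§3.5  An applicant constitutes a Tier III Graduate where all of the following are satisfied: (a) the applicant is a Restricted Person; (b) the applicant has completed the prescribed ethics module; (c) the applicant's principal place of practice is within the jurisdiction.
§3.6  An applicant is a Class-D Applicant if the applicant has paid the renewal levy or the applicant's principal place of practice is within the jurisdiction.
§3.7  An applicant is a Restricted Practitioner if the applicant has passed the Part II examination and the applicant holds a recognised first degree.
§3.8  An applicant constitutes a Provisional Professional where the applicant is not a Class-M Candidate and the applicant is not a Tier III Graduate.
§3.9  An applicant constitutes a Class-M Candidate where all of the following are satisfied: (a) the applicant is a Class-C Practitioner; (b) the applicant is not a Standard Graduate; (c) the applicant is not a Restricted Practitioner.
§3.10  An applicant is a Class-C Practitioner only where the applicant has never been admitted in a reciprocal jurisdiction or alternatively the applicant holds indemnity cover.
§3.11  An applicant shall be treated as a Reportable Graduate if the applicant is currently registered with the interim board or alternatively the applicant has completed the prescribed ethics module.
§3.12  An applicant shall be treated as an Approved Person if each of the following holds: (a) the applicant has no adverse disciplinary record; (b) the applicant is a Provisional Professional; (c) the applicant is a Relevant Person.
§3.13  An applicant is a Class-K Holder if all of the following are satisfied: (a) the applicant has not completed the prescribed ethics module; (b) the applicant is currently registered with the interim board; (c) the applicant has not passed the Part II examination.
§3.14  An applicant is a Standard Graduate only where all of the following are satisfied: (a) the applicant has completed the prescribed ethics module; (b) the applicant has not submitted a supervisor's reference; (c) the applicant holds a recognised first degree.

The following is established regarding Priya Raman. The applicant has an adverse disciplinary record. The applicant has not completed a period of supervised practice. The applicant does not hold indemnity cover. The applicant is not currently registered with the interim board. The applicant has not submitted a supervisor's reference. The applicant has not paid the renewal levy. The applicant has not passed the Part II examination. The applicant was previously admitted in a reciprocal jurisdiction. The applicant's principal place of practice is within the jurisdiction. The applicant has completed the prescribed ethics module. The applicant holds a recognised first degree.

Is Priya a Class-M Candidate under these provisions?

No

§3.10 — Class-C Practitioner: [the applicant has never been admitted in a reciprocal jurisdiction? no] OR [the applicant holds indemnity cover? no] → not satisfied.
§3.14 — Standard Graduate: [the applicant has completed the prescribed ethics module? yes] AND [the applicant has not submitted a supervisor's reference? yes] AND [the applicant holds a recognised first degree? yes] → satisfied.
§3.7 — Restricted Practitioner: [the applicant has passed the Part II examination? no] AND [the applicant holds a recognised first degree? yes] → not satisfied.
§3.9 — Class-M Candidate: [Class-C Practitioner (§3.10)? no] AND [not a Standard Graduate (§3.14)? no] AND [not a Restricted Practitioner (§3.7)? yes] → not satisfied.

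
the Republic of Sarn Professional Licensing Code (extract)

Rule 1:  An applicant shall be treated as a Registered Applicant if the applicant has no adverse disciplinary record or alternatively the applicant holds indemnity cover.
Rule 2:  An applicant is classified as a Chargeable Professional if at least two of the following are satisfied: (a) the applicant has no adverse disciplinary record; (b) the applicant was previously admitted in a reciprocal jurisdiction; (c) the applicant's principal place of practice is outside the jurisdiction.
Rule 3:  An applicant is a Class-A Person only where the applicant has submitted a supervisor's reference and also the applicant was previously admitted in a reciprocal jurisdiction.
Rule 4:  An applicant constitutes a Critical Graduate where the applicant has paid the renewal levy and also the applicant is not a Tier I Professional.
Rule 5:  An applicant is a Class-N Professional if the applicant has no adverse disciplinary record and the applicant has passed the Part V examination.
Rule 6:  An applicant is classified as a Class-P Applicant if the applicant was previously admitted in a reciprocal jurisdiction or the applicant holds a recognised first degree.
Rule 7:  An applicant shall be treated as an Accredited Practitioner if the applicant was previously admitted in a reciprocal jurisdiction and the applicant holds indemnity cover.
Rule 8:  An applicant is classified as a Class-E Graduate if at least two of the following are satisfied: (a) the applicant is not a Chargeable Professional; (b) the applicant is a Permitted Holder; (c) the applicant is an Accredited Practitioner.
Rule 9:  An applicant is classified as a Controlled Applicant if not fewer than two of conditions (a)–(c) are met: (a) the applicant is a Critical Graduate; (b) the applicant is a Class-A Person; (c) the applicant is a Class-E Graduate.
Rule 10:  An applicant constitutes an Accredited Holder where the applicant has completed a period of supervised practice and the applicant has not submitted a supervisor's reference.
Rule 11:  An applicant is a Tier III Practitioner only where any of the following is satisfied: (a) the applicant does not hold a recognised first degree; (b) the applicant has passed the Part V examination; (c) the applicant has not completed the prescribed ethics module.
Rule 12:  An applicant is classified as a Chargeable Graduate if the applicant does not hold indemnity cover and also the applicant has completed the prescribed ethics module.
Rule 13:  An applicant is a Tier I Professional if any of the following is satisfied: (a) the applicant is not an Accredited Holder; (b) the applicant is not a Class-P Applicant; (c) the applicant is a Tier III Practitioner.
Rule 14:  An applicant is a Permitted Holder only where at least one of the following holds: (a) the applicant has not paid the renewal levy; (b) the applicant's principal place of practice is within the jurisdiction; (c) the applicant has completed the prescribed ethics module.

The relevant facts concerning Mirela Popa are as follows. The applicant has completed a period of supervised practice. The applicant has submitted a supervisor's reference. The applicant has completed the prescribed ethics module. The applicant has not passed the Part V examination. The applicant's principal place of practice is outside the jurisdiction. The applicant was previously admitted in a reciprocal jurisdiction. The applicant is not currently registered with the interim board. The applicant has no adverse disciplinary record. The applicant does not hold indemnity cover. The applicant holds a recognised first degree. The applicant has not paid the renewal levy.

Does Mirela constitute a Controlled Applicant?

No

rule 10 — Accredited Holder: [the applicant has completed a period of supervised practice? yes] AND [the applicant has not submitted a supervisor's reference? no] → not satisfied.
rule 6 — Class-P Applicant: [the applicant was previously admitted in a reciprocal jurisdiction? yes] OR [the applicant holds a recognised first degree? yes] → satisfied.
rule 11 — Tier III Practitioner: [the applicant does not hold a recognised first degree? no] OR [the applicant has passed the Part V examination? no] OR [the applicant has not completed the prescribed ethics module? no] → not satisfied.
rule 13 — Tier I Professional: [not an Accredited Holder (rule 10)? yes] OR [not a Class-P Applicant (rule 6)? no] OR [Tier III Practitioner (rule 11)? no] → satisfied.
rule 4 — Critical Graduate: [the applicant has paid the renewal levy? no] AND [not a Tier I Professional (rule 13)? no] → not satisfied.
rule 3 — Class-A Person: [the applicant has submitted a supervisor's reference? yes] AND [the applicant was previously admitted in a reciprocal jurisdiction? yes] → satisfied.
rule 2 — Chargeable Professional: the applicant has no adverse disciplinary record? yes; the applicant was previously admitted in a reciprocal jurisdiction? yes; the applicant's principal place of practice is outside the jurisdiction? yes — 3 of 3 hold (need ≥2) → satisfied.
rule 14 — Permitted Holder: [the applicant has not paid the renewal levy? yes] OR [the applicant's principal place of practice is within the jurisdiction? no] OR [the applicant has completed the prescribed ethics module? yes] → satisfied.
rule 7 — Accredited Practitioner: [the applicant was previously admitted in a reciprocal jurisdiction? yes] AND [the applicant holds indemnity cover? no] → not satisfied.
rule 8 — Class-E Graduate: not a Chargeable Professional (rule 2)? no; Permitted Holder (rule 14)? yes; Accredited Practitioner (rule 7)? no — 1 of 3 hold (need ≥2) → not satisfied.
rule 9 — Controlled Applicant: Critical Graduate (rule 4)? no; Class-A Person (rule 3)? yes; Class-E Graduate (rule 8)? no — 1 of 3 hold (need ≥2) → not satisfied.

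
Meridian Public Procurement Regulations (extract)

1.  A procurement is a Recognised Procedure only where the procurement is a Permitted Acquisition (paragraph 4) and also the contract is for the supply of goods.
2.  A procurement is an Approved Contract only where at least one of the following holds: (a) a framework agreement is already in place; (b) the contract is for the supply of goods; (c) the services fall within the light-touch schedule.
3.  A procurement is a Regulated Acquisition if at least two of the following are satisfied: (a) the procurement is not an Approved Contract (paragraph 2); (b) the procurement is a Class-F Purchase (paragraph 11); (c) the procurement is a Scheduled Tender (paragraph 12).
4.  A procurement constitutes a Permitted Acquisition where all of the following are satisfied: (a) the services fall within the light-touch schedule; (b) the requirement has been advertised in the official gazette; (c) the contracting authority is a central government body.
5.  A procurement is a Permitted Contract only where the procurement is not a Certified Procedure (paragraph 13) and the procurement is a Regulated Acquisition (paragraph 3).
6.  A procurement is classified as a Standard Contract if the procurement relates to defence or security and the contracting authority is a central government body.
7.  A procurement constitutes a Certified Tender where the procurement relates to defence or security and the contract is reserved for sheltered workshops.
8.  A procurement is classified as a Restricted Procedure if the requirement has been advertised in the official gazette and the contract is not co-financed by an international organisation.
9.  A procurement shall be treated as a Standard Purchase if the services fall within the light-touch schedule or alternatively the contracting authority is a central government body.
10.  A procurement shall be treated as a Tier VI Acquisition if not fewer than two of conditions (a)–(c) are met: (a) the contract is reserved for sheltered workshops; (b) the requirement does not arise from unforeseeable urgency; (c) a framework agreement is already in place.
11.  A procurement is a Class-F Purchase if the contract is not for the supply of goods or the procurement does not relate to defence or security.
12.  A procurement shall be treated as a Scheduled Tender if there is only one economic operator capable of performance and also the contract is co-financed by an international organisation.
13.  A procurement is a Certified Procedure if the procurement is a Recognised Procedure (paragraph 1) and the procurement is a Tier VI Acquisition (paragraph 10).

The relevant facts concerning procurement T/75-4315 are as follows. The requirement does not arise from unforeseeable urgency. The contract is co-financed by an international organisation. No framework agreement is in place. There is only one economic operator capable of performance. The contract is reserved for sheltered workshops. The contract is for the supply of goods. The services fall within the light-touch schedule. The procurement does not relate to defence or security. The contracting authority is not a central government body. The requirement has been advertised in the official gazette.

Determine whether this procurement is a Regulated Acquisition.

paragraph 2 — Approved Contract: [a framework agreement is already in place? no] OR [the contract is for the supply of goods? yes] OR [the services fall within the light-touch schedule? yes] → satisfied.
paragraph 11 — Class-F Purchase: [the contract is not for the supply of goods? no] OR [the procurement does not relate to defence or security? yes] → satisfied.
paragraph 12 — Scheduled Tender: [there is only one economic operator capable of performance? yes] AND [the contract is co-financed by an international organisation? yes] → satisfied.
paragraph 3 — Regulated Acquisition: not an Approved Contract (paragraph 2)? no; Class-F Purchase (paragraph 11)? yes; Scheduled Tender (paragraph 12)? yes — 2 of 3 hold (need ≥2) → satisfied.

Yes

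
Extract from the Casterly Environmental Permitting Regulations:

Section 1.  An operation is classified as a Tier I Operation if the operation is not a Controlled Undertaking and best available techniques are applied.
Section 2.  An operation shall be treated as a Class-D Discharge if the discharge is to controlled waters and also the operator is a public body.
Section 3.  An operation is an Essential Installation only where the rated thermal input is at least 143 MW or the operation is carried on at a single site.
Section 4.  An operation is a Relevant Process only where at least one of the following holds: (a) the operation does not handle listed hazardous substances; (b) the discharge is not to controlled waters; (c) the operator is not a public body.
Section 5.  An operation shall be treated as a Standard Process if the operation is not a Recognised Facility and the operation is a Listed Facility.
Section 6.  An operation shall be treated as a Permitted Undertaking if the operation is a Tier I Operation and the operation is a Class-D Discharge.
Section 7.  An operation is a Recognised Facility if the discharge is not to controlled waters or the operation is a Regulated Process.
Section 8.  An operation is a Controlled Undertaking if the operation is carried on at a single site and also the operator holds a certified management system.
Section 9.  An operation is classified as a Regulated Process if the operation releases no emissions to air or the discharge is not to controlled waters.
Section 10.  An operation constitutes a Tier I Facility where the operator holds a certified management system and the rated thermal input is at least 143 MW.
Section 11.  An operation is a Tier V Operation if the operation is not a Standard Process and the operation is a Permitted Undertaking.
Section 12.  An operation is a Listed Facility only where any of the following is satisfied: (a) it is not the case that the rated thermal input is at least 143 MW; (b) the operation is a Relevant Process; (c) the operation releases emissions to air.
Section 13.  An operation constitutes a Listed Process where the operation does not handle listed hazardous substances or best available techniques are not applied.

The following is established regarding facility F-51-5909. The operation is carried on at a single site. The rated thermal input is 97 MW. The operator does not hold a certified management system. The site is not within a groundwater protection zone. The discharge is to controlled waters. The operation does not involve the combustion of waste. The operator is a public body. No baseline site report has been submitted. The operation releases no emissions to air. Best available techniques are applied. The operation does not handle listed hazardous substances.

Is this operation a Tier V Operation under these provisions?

Under section 9: the operation releases no emissions to air? yes; or the discharge is not to controlled waters? no. So the operation is a Regulated Process.
Under section 7: the discharge is not to controlled waters? no; or Regulated Process (section 9)? yes. So the operation is a Recognised Facility.
Under section 4: the operation does not handle listed hazardous substances? yes; or the discharge is not to controlled waters? no; or the operator is not a public body? no. So the operation is a Relevant Process.
Under section 12: rated thermal input: 97 MW ≥ 143 MW? no, so negated condition yes; or Relevant Process (section 4)? yes; or the operation releases emissions to air? no. So the operation is a Listed Facility.
Under section 5: not a Recognised Facility (section 7)? no; and Listed Facility (section 12)? yes. So the operation is not a Standard Process.
Under section 8: the operation is carried on at a single site? yes; and the operator holds a certified management system? no. So the operation is not a Controlled Undertaking.
Under section 1: not a Controlled Undertaking (section 8)? yes; and best available techniques are applied? yes. So the operation is a Tier I Operation.
Under section 2: the discharge is to controlled waters? yes; and the operator is a public body? yes. So the operation is a Class-D Discharge.
Under section 6: Tier I Operation (section 1)? yes; and Class-D Discharge (section 2)? yes. So the operation is a Permitted Undertaking.
Under section 11: not a Standard Process (section 5)? yes; and Permitted Undertaking (section 6)? yes. So the operation is a Tier V Operation.

Yes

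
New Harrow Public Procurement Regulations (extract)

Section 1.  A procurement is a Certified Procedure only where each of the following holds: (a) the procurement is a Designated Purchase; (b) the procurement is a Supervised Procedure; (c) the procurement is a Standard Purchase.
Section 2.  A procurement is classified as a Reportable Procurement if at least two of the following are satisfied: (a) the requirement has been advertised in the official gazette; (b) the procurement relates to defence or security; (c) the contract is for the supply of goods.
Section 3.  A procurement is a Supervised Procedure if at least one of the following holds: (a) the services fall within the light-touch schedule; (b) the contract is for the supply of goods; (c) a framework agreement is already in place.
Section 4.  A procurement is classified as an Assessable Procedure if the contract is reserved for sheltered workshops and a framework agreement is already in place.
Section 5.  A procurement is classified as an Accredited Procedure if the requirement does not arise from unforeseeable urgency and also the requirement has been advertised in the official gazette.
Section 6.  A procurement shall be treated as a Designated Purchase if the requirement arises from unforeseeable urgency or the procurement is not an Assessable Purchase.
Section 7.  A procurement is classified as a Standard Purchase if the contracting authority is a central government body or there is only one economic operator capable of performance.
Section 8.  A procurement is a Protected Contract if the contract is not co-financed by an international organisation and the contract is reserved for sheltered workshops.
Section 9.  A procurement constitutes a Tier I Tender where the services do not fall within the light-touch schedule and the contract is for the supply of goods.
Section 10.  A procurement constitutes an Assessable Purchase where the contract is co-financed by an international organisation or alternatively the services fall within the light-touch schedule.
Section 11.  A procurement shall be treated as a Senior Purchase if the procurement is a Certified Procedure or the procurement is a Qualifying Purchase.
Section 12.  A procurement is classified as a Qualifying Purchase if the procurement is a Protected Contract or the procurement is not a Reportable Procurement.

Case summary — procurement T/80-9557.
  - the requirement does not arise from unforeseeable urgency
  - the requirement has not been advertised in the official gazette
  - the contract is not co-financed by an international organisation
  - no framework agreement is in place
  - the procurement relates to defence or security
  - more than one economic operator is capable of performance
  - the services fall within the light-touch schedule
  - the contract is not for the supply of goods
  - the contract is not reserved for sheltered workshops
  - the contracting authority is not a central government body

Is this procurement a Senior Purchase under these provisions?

Yes

section 10 — Assessable Purchase: [the contract is co-financed by an international organisation? no] OR [the services fall within the light-touch schedule? yes] → satisfied.
section 6 — Designated Purchase: [the requirement arises from unforeseeable urgency? no] OR [not an Assessable Purchase (section 10)? no] → not satisfied.
section 3 — Supervised Procedure: [the services fall within the light-touch schedule? yes] OR [the contract is for the supply of goods? no] OR [a framework agreement is already in place? no] → satisfied.
section 7 — Standard Purchase: [the contracting authority is a central government body? no] OR [there is only one economic operator capable of performance? no] → not satisfied.
section 1 — Certified Procedure: [Designated Purchase (section 6)? no] AND [Supervised Procedure (section 3)? yes] AND [Standard Purchase (section 7)? no] → not satisfied.
section 8 — Protected Contract: [the contract is not co-financed by an international organisation? yes] AND [the contract is reserved for sheltered workshops? no] → not satisfied.
section 2 — Reportable Procurement: the requirement has been advertised in the official gazette? no; the procurement relates to defence or security? yes; the contract is for the supply of goods? no — 1 of 3 hold (need ≥2) → not satisfied.
section 12 — Qualifying Purchase: [Protected Contract (section 8)? no] OR [not a Reportable Procurement (section 2)? yes] → satisfied.
section 11 — Senior Purchase: [Certified Procedure (section 1)? no] OR [Qualifying Purchase (section 12)? yes] → satisfied.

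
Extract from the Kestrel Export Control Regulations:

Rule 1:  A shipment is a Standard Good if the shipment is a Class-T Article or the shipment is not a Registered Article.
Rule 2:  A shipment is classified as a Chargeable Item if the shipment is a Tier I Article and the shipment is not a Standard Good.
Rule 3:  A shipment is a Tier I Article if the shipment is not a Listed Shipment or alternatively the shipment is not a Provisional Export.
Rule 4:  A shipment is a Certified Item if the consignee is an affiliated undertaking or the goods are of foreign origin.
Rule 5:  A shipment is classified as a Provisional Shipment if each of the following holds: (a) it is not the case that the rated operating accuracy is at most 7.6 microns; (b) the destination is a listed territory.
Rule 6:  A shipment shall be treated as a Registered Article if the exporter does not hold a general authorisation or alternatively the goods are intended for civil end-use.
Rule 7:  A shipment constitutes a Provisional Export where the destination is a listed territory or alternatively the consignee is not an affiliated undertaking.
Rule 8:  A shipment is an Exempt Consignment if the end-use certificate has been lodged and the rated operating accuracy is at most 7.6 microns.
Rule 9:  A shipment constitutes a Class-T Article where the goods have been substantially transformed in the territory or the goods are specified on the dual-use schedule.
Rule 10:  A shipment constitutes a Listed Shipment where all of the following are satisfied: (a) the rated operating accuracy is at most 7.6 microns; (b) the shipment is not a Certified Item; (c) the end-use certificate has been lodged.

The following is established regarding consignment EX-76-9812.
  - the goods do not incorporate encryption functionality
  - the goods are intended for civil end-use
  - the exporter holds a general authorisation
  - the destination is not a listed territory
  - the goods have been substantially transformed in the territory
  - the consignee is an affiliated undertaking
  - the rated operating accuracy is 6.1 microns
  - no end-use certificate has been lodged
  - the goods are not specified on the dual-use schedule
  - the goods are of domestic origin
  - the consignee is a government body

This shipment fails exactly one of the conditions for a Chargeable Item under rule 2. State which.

Standard Good

Under rule 4: the consignee is an affiliated undertaking? yes; or the goods are of foreign origin? no. So the shipment is a Certified Item.
Under rule 10: rated operating accuracy: 6.1 microns ≤ 7.6 microns? yes; and not a Certified Item (rule 4)? no; and the end-use certificate has been lodged? no. So the shipment is not a Listed Shipment.
Under rule 7: the destination is a listed territory? no; or the consignee is not an affiliated undertaking? no. So the shipment is not a Provisional Export.
Under rule 3: not a Listed Shipment (rule 10)? yes; or not a Provisional Export (rule 7)? yes. So the shipment is a Tier I Article.
Under rule 9: the goods have been substantially transformed in the territory? yes; or the goods are specified on the dual-use schedule? no. So the shipment is a Class-T Article.
Under rule 6: the exporter does not hold a general authorisation? no; or the goods are intended for civil end-use? yes. So the shipment is a Registered Article.
Under rule 1: Class-T Article (rule 9)? yes; or not a Registered Article (rule 6)? no. So the shipment is a Standard Good.
Under rule 2: Tier I Article (rule 3)? yes; and not a Standard Good (rule 1)? no. So the shipment is not a Chargeable Item.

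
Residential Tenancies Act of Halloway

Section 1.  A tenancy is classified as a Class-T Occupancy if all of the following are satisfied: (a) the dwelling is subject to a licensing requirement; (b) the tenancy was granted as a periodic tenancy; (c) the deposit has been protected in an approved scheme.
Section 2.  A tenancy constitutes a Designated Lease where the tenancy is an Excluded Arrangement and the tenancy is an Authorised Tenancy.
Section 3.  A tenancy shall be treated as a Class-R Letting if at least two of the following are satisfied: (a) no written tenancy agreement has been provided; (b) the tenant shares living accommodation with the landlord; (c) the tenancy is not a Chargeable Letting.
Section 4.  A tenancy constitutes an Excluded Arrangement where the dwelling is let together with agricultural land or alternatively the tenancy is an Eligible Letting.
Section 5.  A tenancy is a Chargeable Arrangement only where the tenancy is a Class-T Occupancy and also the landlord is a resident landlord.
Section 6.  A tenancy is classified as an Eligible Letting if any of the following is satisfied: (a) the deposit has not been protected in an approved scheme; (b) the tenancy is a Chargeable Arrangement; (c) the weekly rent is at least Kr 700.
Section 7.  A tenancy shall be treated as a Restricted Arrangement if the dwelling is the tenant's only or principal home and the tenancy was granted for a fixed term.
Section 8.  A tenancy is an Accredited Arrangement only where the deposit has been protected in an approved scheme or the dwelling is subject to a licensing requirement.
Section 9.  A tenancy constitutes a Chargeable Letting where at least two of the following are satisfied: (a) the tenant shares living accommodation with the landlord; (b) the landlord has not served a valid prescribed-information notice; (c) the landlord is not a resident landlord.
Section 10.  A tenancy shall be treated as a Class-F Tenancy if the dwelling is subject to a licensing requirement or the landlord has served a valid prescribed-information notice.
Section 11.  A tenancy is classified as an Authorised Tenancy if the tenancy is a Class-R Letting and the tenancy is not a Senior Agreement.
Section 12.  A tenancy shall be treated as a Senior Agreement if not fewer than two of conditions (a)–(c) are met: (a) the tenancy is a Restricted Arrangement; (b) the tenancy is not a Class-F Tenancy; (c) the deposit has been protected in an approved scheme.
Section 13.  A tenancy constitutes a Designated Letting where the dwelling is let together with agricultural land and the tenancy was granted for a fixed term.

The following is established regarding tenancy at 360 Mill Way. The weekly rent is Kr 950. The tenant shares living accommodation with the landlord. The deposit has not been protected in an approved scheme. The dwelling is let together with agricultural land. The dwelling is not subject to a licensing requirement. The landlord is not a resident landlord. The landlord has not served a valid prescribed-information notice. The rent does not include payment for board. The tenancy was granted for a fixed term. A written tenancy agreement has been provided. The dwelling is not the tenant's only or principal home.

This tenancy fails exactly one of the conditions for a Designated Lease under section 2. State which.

section 1 — Class-T Occupancy: [the dwelling is subject to a licensing requirement? no] AND [the tenancy was granted as a periodic tenancy? no] AND [the deposit has been protected in an approved scheme? no] → not satisfied.
section 5 — Chargeable Arrangement: [Class-T Occupancy (section 1)? no] AND [the landlord is a resident landlord? no] → not satisfied.
section 6 — Eligible Letting: [the deposit has not been protected in an approved scheme? yes] OR [Chargeable Arrangement (section 5)? no] OR [weekly rent: Kr 950 ≥ Kr 700? yes] → satisfied.
section 4 — Excluded Arrangement: [the dwelling is let together with agricultural land? yes] OR [Eligible Letting (section 6)? yes] → satisfied.
section 9 — Chargeable Letting: the tenant shares living accommodation with the landlord? yes; the landlord has not served a valid prescribed-information notice? yes; the landlord is not a resident landlord? yes — 3 of 3 hold (need ≥2) → satisfied.
section 3 — Class-R Letting: no written tenancy agreement has been provided? no; the tenant shares living accommodation with the landlord? yes; not a Chargeable Letting (section 9)? no — 1 of 3 hold (need ≥2) → not satisfied.
section 7 — Restricted Arrangement: [the dwelling is the tenant's only or principal home? no] AND [the tenancy was granted for a fixed term? yes] → not satisfied.
section 10 — Class-F Tenancy: [the dwelling is subject to a licensing requirement? no] OR [the landlord has served a valid prescribed-information notice? no] → not satisfied.
section 12 — Senior Agreement: Restricted Arrangement (section 7)? no; not a Class-F Tenancy (section 10)? yes; the deposit has been protected in an approved scheme? no — 1 of 3 hold (need ≥2) → not satisfied.
section 11 — Authorised Tenancy: [Class-R Letting (section 3)? no] AND [not a Senior Agreement (section 12)? yes] → not satisfied.
section 2 — Designated Lease: [Excluded Arrangement (section 4)? yes] AND [Authorised Tenancy (section 11)? no] → not satisfied.

Authorised Tenancy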